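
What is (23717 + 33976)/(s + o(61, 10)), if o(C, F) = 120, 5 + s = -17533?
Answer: -19231/5806 ≈ -3.3123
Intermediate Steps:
s = -17538 (s = -5 - 17533 = -17538)
(23717 + 33976)/(s + o(61, 10)) = (23717 + 33976)/(-17538 + 120) = 57693/(-17418) = 57693*(-1/17418) = -19231/5806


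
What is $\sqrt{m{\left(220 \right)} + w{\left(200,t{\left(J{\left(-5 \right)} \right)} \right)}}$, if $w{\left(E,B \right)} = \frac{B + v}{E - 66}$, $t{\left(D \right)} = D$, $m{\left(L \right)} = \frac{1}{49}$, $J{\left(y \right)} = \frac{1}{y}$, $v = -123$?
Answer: $\frac{i \sqrt{4943595}}{2345} \approx 0.94815 i$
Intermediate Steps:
$m{\left(L \right)} = \frac{1}{49}$
$w{\left(E,B \right)} = \frac{-123 + B}{-66 + E}$ ($w{\left(E,B \right)} = \frac{B - 123}{E - 66} = \frac{-123 + B}{-66 + E}$)
$\sqrt{m{\left(220 \right)} + w{\left(200,t{\left(J{\left(-5 \right)} \right)} \right)}} = \sqrt{\frac{1}{49} + \frac{-123 + \frac{1}{-5}}{-66 + 200}} = \sqrt{\frac{1}{49} + \frac{-123 - \frac{1}{5}}{134}} = \sqrt{\frac{1}{49} + \frac{1}{134} \left(- \frac{616}{5}\right)} = \sqrt{\frac{1}{49} - \frac{308}{335}} = \sqrt{- \frac{14757}{16415}} = \frac{i \sqrt{4943595}}{2345}$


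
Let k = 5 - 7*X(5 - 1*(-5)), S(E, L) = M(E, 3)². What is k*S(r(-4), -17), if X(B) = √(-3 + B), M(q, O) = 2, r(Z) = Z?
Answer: 20 - 28*√7 ≈ -54.081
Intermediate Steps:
S(E, L) = 4 (S(E, L) = 2² = 4)
k = 5 - 7*√7 (k = 5 - 7*√(-3 + (5 - 1*(-5))) = 5 - 7*√(-3 + (5 + 5)) = 5 - 7*√(-3 + 10) = 5 - 7*√7 ≈ -13.520)
k*S(r(-4), -17) = (5 - 7*√7)*4 = 20 - 28*√7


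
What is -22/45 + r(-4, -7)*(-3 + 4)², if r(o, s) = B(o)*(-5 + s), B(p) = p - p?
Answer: -22/45 ≈ -0.48889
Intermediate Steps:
B(p) = 0
r(o, s) = 0 (r(o, s) = 0*(-5 + s) = 0)
-22/45 + r(-4, -7)*(-3 + 4)² = -22/45 + 0*(-3 + 4)² = -22*1/45 + 0*1² = -22/45 + 0*1 = -22/45 + 0 = -22/45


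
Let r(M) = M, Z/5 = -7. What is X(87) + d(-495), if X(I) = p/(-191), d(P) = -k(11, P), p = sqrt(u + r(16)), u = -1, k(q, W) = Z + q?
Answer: 24 - sqrt(15)/191 ≈ 23.980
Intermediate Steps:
Z = -35 (Z = 5*(-7) = -35)
k(q, W) = -35 + q
p = sqrt(15) (p = sqrt(-1 + 16) = sqrt(15) ≈ 3.8730)
d(P) = 24 (d(P) = -(-35 + 11) = -1*(-24) = 24)
X(I) = -sqrt(15)/191 (X(I) = sqrt(15)/(-191) = sqrt(15)*(-1/191) = -sqrt(15)/191)
X(87) + d(-495) = -sqrt(15)/191 + 24 = 24 - sqrt(15)/191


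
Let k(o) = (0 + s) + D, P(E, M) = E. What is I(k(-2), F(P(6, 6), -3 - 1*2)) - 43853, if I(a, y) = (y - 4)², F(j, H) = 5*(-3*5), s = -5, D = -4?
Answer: -37612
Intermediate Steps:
F(j, H) = -75 (F(j, H) = 5*(-15) = -75)
k(o) = -9 (k(o) = (0 - 5) - 4 = -5 - 4 = -9)
I(a, y) = (-4 + y)²
I(k(-2), F(P(6, 6), -3 - 1*2)) - 43853 = (-4 - 75)² - 43853 = (-79)² - 43853 = 6241 - 43853 = -37612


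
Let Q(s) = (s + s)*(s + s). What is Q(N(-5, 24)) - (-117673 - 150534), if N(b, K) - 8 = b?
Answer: 268243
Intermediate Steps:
N(b, K) = 8 + b
Q(s) = 4*s² (Q(s) = (2*s)*(2*s) = 4*s²)
Q(N(-5, 24)) - (-117673 - 150534) = 4*(8 - 5)² - (-117673 - 150534) = 4*3² - 1*(-268207) = 4*9 + 268207 = 36 + 268207 = 268243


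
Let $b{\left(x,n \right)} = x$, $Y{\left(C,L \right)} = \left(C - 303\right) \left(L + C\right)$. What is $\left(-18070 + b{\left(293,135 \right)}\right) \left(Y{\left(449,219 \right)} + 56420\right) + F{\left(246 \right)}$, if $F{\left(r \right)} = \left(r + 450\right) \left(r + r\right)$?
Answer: $-2736391164$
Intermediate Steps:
$Y{\left(C,L \right)} = \left(-303 + C\right) \left(C + L\right)$
$F{\left(r \right)} = 2 r \left(450 + r\right)$ ($F{\left(r \right)} = \left(450 + r\right) 2 r = 2 r \left(450 + r\right)$)
$\left(-18070 + b{\left(293,135 \right)}\right) \left(Y{\left(449,219 \right)} + 56420\right) + F{\left(246 \right)} = \left(-18070 + 293\right) \left(\left(449^{2} - 136047 - 66357 + 449 \cdot 219\right) + 56420\right) + 2 \cdot 246 \left(450 + 246\right) = - 17777 \left(\left(201601 - 136047 - 66357 + 98331\right) + 56420\right) + 2 \cdot 246 \cdot 696 = - 17777 \left(97528 + 56420\right) + 342432 = \left(-17777\right) 153948 + 342432 = -2736733596 + 342432 = -2736391164$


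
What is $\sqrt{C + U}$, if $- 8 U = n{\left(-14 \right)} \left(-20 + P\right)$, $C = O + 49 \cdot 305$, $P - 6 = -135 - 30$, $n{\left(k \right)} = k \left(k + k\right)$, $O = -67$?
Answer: $\sqrt{23649} \approx 153.78$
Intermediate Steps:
$n{\left(k \right)} = 2 k^{2}$ ($n{\left(k \right)} = k 2 k = 2 k^{2}$)
$P = -159$ ($P = 6 - 165 = -159$)
$C = 14878$ ($C = -67 + 49 \cdot 305 = -67 + 14945 = 14878$)
$U = 8771$ ($U = - \frac{2 \left(-14\right)^{2} \left(-20 - 159\right)}{8} = - \frac{2 \cdot 196 \left(-179\right)}{8} = - \frac{392 \left(-179\right)}{8} = \left(- \frac{1}{8}\right) \left(-70168\right) = 8771$)
$\sqrt{C + U} = \sqrt{14878 + 8771} = \sqrt{23649}$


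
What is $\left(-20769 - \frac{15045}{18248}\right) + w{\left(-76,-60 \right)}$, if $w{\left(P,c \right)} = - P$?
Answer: $- \frac{377620909}{18248} \approx -20694.0$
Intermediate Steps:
$\left(-20769 - \frac{15045}{18248}\right) + w{\left(-76,-60 \right)} = \left(-20769 - \frac{15045}{18248}\right) - -76 = \left(-20769 - \frac{15045}{18248}\right) + 76 = - \frac{379007757}{18248} + 76 = - \frac{377620909}{18248}$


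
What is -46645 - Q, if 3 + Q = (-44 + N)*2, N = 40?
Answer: -46634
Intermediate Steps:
Q = -11 (Q = -3 + (-44 + 40)*2 = -3 - 4*2 = -3 - 8 = -11)
-46645 - Q = -46645 - 1*(-11) = -46645 + 11 = -46634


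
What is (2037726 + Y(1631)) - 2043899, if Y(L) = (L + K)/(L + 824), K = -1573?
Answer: -15154657/2455 ≈ -6173.0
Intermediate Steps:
Y(L) = (-1573 + L)/(824 + L) (Y(L) = (L - 1573)/(L + 824) = (-1573 + L)/(824 + L))
(2037726 + Y(1631)) - 2043899 = (2037726 + (-1573 + 1631)/(824 + 1631)) - 2043899 = (2037726 + 58/2455) - 2043899 = 5002617388/2455 - 2043899 = -15154657/2455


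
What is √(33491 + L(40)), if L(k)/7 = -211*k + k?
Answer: I*√25309 ≈ 159.09*I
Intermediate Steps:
L(k) = -1470*k (L(k) = 7*(-211*k + k) = 7*(-210*k) = -1470*k)
√(33491 + L(40)) = √(33491 - 1470*40) = √(33491 - 58800) = √(-25309) = I*√25309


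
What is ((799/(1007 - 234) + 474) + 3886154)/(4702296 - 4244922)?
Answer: 3004364243/353550102 ≈ 8.4977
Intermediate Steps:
((799/(1007 - 234) + 474) + 3886154)/(4702296 - 4244922) = ((799/773 + 474) + 3886154)/457374 = ((799*(1/773) + 474) + 3886154)*(1/457374) = ((799/773 + 474) + 3886154)*(1/457374) = (367201/773 + 3886154)*(1/457374) = (3004364243/773)*(1/457374) = 3004364243/353550102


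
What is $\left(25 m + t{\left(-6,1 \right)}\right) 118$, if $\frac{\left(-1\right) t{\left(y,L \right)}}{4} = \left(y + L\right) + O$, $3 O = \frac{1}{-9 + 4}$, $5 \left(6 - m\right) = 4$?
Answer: $\frac{265972}{15} \approx 17731.0$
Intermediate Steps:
$m = \frac{26}{5}$ ($m = 6 - \frac{4}{5} = \frac{26}{5} \approx 5.2$)
$O = - \frac{1}{15}$ ($O = \frac{1}{3 \left(-9 + 4\right)} = \frac{1}{3 \left(-5\right)} = \frac{1}{3} \left(- \frac{1}{5}\right) = - \frac{1}{15} \approx -0.066667$)
$t{\left(y,L \right)} = \frac{4}{15} - 4 L - 4 y$ ($t{\left(y,L \right)} = - 4 \left(\left(y + L\right) - \frac{1}{15}\right) = - 4 \left(\left(L + y\right) - \frac{1}{15}\right) = - 4 \left(- \frac{1}{15} + L + y\right) = \frac{4}{15} - 4 L - 4 y$)
$\left(25 m + t{\left(-6,1 \right)}\right) 118 = \left(25 \cdot \frac{26}{5} - - \frac{304}{15}\right) 118 = \left(130 + \left(\frac{4}{15} - 4 + 24\right)\right) 118 = \left(130 + \frac{304}{15}\right) 118 = \frac{2254}{15} \cdot 118 = \frac{265972}{15}$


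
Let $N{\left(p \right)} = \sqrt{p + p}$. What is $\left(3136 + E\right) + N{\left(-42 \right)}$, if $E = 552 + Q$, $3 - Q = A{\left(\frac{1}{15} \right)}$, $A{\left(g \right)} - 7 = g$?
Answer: $\frac{55259}{15} + 2 i \sqrt{21} \approx 3683.9 + 9.1651 i$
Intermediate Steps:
$A{\left(g \right)} = 7 + g$
$Q = - \frac{61}{15}$ ($Q = 3 - \left(7 + \frac{1}{15}\right) = 3 - \frac{106}{15} = - \frac{61}{15} \approx -4.0667$)
$N{\left(p \right)} = \sqrt{2} \sqrt{p}$ ($N{\left(p \right)} = \sqrt{2 p} = \sqrt{2} \sqrt{p}$)
$E = \frac{8219}{15}$ ($E = 552 - \frac{61}{15} = \frac{8219}{15} \approx 547.93$)
$\left(3136 + E\right) + N{\left(-42 \right)} = \left(3136 + \frac{8219}{15}\right) + \sqrt{2} \sqrt{-42} = \frac{55259}{15} + \sqrt{2} i \sqrt{42} = \frac{55259}{15} + 2 i \sqrt{21}$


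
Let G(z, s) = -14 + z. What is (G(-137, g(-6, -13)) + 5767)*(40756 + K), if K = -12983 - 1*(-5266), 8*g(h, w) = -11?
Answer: 185547024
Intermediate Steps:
g(h, w) = -11/8 (g(h, w) = (⅛)*(-11) = -11/8)
K = -7717 (K = -12983 + 5266 = -7717)
(G(-137, g(-6, -13)) + 5767)*(40756 + K) = ((-14 - 137) + 5767)*(40756 - 7717) = (-151 + 5767)*33039 = 5616*33039 = 185547024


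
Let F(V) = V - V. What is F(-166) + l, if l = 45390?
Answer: 45390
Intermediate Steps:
F(V) = 0
F(-166) + l = 0 + 45390 = 45390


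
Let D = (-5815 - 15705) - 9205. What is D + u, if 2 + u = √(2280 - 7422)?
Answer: -30727 + I*√5142 ≈ -30727.0 + 71.708*I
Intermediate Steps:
D = -30725 (D = -21520 - 9205 = -30725)
u = -2 + I*√5142 (u = -2 + √(2280 - 7422) = -2 + √(-5142) = -2 + I*√5142 ≈ -2.0 + 71.708*I)
D + u = -30725 + (-2 + I*√5142) = -30727 + I*√5142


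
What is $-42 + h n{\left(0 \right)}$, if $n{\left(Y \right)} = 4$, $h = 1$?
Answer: $-38$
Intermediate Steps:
$-42 + h n{\left(0 \right)} = -42 + 1 \cdot 4 = -42 + 4 = -38$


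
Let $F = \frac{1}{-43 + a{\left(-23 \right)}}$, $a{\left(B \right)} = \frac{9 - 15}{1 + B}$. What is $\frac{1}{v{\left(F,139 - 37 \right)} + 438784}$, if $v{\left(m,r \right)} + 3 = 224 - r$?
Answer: $\frac{1}{438903} \approx 2.2784 \cdot 10^{-6}$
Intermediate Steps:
$a{\left(B \right)} = - \frac{6}{1 + B}$
$F = - \frac{11}{470}$ ($F = \frac{1}{-43 - \frac{6}{1 - 23}} = \frac{1}{-43 - \frac{6}{-22}} = \frac{1}{-43 - - \frac{3}{11}} = \frac{1}{-43 + \frac{3}{11}} = \frac{1}{- \frac{470}{11}} = - \frac{11}{470} \approx -0.023404$)
$v{\left(m,r \right)} = 221 - r$ ($v{\left(m,r \right)} = -3 - \left(-224 + r\right) = 221 - r$)
$\frac{1}{v{\left(F,139 - 37 \right)} + 438784} = \frac{1}{\left(221 - \left(139 - 37\right)\right) + 438784} = \frac{1}{\left(221 - 102\right) + 438784} = \frac{1}{119 + 438784} = \frac{1}{438903}$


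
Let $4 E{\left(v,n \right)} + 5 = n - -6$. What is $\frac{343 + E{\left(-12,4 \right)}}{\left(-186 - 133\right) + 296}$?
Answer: $- \frac{1377}{92} \approx -14.967$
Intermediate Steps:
$E{\left(v,n \right)} = \frac{1}{4} + \frac{n}{4}$ ($E{\left(v,n \right)} = - \frac{5}{4} + \frac{n - -6}{4} = - \frac{5}{4} + \frac{n + 6}{4} = - \frac{5}{4} + \frac{6 + n}{4} = - \frac{5}{4} + \left(\frac{3}{2} + \frac{n}{4}\right) = \frac{1}{4} + \frac{n}{4}$)
$\frac{343 + E{\left(-12,4 \right)}}{\left(-186 - 133\right) + 296} = \frac{343 + \left(\frac{1}{4} + \frac{1}{4} \cdot 4\right)}{\left(-186 - 133\right) + 296} = \frac{343 + \left(\frac{1}{4} + 1\right)}{-319 + 296} = \frac{343 + \frac{5}{4}}{-23} = \frac{1377}{4} \left(- \frac{1}{23}\right) = - \frac{1377}{92}$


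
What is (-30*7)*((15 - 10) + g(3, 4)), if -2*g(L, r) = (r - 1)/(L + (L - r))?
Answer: -1785/2 ≈ -892.50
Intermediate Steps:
g(L, r) = -(-1 + r)/(2*(-r + 2*L)) (g(L, r) = -(r - 1)/(2*(L + (L - r))) = -(-1 + r)/(2*(-r + 2*L)))
(-30*7)*((15 - 10) + g(3, 4)) = (-30*7)*((15 - 10) + (1 - 1*4)/(2*(-1*4 + 2*3))) = -210*(5 + (1 - 4)/(2*(-4 + 6))) = -210*(5 + (½)*(-3)/2) = -210*(5 + (½)*(½)*(-3)) = -210*(5 - ¾) = -210*17/4 = -1785/2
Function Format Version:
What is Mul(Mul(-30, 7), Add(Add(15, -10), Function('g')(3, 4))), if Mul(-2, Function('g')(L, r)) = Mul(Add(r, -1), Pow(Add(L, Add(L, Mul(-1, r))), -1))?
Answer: Rational(-1785, 2) ≈ -892.50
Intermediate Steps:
Function('g')(L, r) = Mul(Rational(-1, 2), Pow(Add(Mul(-1, r), Mul(2, L)), -1), Add(-1, r)) (Function('g')(L, r) = Mul(Rational(-1, 2), Mul(Add(r, -1), Pow(Add(L, Add(L, Mul(-1, r))), -1))) = Mul(Rational(-1, 2), Mul(Add(-1, r), Pow(Add(Mul(-1, r), Mul(2, L)), -1))) = Mul(Rational(-1, 2), Mul(Pow(Add(Mul(-1, r), Mul(2, L)), -1), Add(-1, r))) = Mul(Rational(-1, 2), Pow(Add(Mul(-1, r), Mul(2, L)), -1), Add(-1, r)))
Mul(Mul(-30, 7), Add(Add(15, -10), Function('g')(3, 4))) = Mul(Mul(-30, 7), Add(Add(15, -10), Mul(Rational(1, 2), Pow(Add(Mul(-1, 4), Mul(2, 3)), -1), Add(1, Mul(-1, 4))))) = Mul(-210, Add(5, Mul(Rational(1, 2), Pow(Add(-4, 6), -1), Add(1, -4)))) = Mul(-210, Add(5, Mul(Rational(1, 2), Pow(2, -1), -3))) = Mul(-210, Add(5, Mul(Rational(1, 2), Rational(1, 2), -3))) = Mul(-210, Add(5, Rational(-3, 4))) = Mul(-210, Rational(17, 4)) = Rational(-1785, 2)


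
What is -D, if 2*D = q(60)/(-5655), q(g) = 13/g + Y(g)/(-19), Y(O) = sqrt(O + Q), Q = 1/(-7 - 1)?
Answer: 1/52200 - sqrt(958)/859560 ≈ -1.6852e-5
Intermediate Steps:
Q = -1/8 (Q = 1/(-8) = -1/8 ≈ -0.12500)
Y(O) = sqrt(-1/8 + O) (Y(O) = sqrt(O - 1/8) = sqrt(-1/8 + O))
q(g) = 13/g - sqrt(-2 + 16*g)/76 (q(g) = 13/g + (sqrt(-2 + 16*g)/4)/(-19) = 13/g + (sqrt(-2 + 16*g)/4)*(-1/19) = 13/g - sqrt(-2 + 16*g)/76)
D = -1/52200 + sqrt(958)/859560 (D = ((13/60 - sqrt(-2 + 16*60)/76)/(-5655))/2 = ((13*(1/60) - sqrt(-2 + 960)/76)*(-1/5655))/2 = ((13/60 - sqrt(958)/76)*(-1/5655))/2 = (-1/26100 + sqrt(958)/429780)/2 = -1/52200 + sqrt(958)/859560 ≈ 1.6852e-5)
-D = -(-1/52200 + sqrt(958)/859560) = 1/52200 - sqrt(958)/859560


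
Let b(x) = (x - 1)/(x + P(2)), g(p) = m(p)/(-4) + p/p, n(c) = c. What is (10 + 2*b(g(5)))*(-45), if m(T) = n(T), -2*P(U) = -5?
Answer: -400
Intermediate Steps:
P(U) = 5/2 (P(U) = -½*(-5) = 5/2)
m(T) = T
g(p) = 1 - p/4 (g(p) = p/(-4) + p/p = p*(-¼) + 1 = -p/4 + 1 = 1 - p/4)
b(x) = (-1 + x)/(5/2 + x) (b(x) = (x - 1)/(x + 5/2) = (-1 + x)/(5/2 + x))
(10 + 2*b(g(5)))*(-45) = (10 + 2*(2*(-1 + (1 - ¼*5))/(5 + 2*(1 - ¼*5))))*(-45) = (10 + 2*(2*(-1 + (1 - 5/4))/(5 + 2*(1 - 5/4))))*(-45) = (10 + 2*(2*(-1 - ¼)/(5 + 2*(-¼))))*(-45) = (10 + 2*(2*(-5/4)/(5 - ½)))*(-45) = (10 + 2*(2*(-5/4)/(9/2)))*(-45) = (10 + 2*(2*(2/9)*(-5/4)))*(-45) = (10 + 2*(-5/9))*(-45) = (10 - 10/9)*(-45) = (80/9)*(-45) = -400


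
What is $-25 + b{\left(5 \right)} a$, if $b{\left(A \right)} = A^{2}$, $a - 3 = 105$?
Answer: $2675$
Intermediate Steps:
$a = 108$ ($a = 3 + 105 = 108$)
$-25 + b{\left(5 \right)} a = -25 + 5^{2} \cdot 108 = -25 + 25 \cdot 108 = -25 + 2700 = 2675$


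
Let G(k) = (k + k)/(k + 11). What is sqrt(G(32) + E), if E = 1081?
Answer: sqrt(2001521)/43 ≈ 32.901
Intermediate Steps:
G(k) = 2*k/(11 + k) (G(k) = (2*k)/(11 + k) = 2*k/(11 + k))
sqrt(G(32) + E) = sqrt(2*32/(11 + 32) + 1081) = sqrt(2*32/43 + 1081) = sqrt(2*32*(1/43) + 1081) = sqrt(64/43 + 1081) = sqrt(46547/43) = sqrt(2001521)/43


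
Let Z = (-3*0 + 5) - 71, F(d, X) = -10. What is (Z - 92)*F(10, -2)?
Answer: 1580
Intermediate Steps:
Z = -66 (Z = (0 + 5) - 71 = 5 - 71 = -66)
(Z - 92)*F(10, -2) = (-66 - 92)*(-10) = -158*(-10) = 1580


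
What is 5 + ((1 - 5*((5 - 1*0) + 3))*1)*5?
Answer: -190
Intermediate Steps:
5 + ((1 - 5*((5 - 1*0) + 3))*1)*5 = 5 + ((1 - 5*((5 + 0) + 3))*1)*5 = 5 + ((1 - 5*(5 + 3))*1)*5 = 5 + ((1 - 5*8)*1)*5 = 5 + ((1 - 40)*1)*5 = 5 - 39*1*5 = 5 - 39*5 = 5 - 195 = -190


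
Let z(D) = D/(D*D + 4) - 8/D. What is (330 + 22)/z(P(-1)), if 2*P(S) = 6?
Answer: -13728/95 ≈ -144.51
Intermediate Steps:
P(S) = 3 (P(S) = (½)*6 = 3)
z(D) = -8/D + D/(4 + D²) (z(D) = D/(D² + 4) - 8/D = D/(4 + D²) - 8/D = -8/D + D/(4 + D²))
(330 + 22)/z(P(-1)) = (330 + 22)/(((-32 - 7*3²)/(3*(4 + 3²)))) = 352/(((-32 - 7*9)/(3*(4 + 9)))) = 352/(((⅓)*(-32 - 63)/13)) = 352/(((⅓)*(1/13)*(-95))) = 352/(-95/39) = 352*(-39/95) = -13728/95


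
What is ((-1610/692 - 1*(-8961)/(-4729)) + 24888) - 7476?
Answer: 28483199057/1636234 ≈ 17408.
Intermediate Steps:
((-1610/692 - 1*(-8961)/(-4729)) + 24888) - 7476 = ((-1610*1/692 + 8961*(-1/4729)) + 24888) - 7476 = ((-805/346 - 8961/4729) + 24888) - 7476 = (-6907351/1636234 + 24888) - 7476 = 40715684441/1636234 - 7476 = 28483199057/1636234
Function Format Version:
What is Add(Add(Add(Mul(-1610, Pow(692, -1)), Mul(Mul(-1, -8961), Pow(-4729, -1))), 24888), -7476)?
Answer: Rational(28483199057, 1636234) ≈ 17408.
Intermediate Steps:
Add(Add(Add(Mul(-1610, Pow(692, -1)), Mul(Mul(-1, -8961), Pow(-4729, -1))), 24888), -7476) = Add(Add(Add(Mul(-1610, Rational(1, 692)), Mul(8961, Rational(-1, 4729))), 24888), -7476) = Add(Add(Add(Rational(-805, 346), Rational(-8961, 4729)), 24888), -7476) = Add(Add(Rational(-6907351, 1636234), 24888), -7476) = Add(Rational(40715684441, 1636234), -7476) = Rational(28483199057, 1636234)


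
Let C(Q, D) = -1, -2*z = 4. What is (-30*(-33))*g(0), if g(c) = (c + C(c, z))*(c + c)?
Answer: 0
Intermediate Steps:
z = -2 (z = -½*4 = -2)
g(c) = 2*c*(-1 + c) (g(c) = (c - 1)*(c + c) = (-1 + c)*(2*c) = 2*c*(-1 + c))
(-30*(-33))*g(0) = (-30*(-33))*(2*0*(-1 + 0)) = 990*(2*0*(-1)) = 990*0 = 0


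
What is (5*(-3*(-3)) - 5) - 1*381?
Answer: -341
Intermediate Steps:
(5*(-3*(-3)) - 5) - 1*381 = (5*9 - 5) - 381 = (45 - 5) - 381 = 40 - 381 = -341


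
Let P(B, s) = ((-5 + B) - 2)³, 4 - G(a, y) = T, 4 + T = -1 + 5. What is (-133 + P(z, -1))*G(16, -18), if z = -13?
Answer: -32532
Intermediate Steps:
T = 0 (T = -4 + (-1 + 5) = -4 + 4 = 0)
G(a, y) = 4 (G(a, y) = 4 - 1*0 = 4 + 0 = 4)
P(B, s) = (-7 + B)³
(-133 + P(z, -1))*G(16, -18) = (-133 + (-7 - 13)³)*4 = (-133 + (-20)³)*4 = (-133 - 8000)*4 = -8133*4 = -32532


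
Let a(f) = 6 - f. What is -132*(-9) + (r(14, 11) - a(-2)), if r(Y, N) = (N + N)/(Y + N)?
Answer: 29522/25 ≈ 1180.9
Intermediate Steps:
r(Y, N) = 2*N/(N + Y) (r(Y, N) = (2*N)/(N + Y) = 2*N/(N + Y))
-132*(-9) + (r(14, 11) - a(-2)) = -132*(-9) + (2*11/(11 + 14) - (6 - 1*(-2))) = 1188 + (2*11/25 - (6 + 2)) = 1188 + (2*11*(1/25) - 1*8) = 1188 + (22/25 - 8) = 1188 - 178/25 = 29522/25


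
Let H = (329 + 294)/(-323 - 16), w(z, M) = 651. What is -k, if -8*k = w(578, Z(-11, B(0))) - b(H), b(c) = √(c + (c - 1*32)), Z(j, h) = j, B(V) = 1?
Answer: 651/8 - I*√4099866/2712 ≈ 81.375 - 0.74661*I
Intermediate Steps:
H = -623/339 (H = 623/(-339) = 623*(-1/339) = -623/339 ≈ -1.8378)
b(c) = √(-32 + 2*c) (b(c) = √(c + (c - 32)) = √(c + (-32 + c)) = √(-32 + 2*c))
k = -651/8 + I*√4099866/2712 (k = -(651 - √(-32 + 2*(-623/339)))/8 = -(651 - √(-32 - 1246/339))/8 = -(651 - √(-12094/339))/8 = -(651 - I*√4099866/339)/8 = -651/8 + I*√4099866/2712 ≈ -81.375 + 0.74661*I)
-k = -(-651/8 + I*√4099866/2712) = 651/8 - I*√4099866/2712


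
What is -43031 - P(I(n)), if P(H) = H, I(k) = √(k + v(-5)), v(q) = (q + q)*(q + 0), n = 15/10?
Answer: -43031 - √206/2 ≈ -43038.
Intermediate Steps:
n = 3/2 (n = 15*(⅒) = 3/2 ≈ 1.5000)
v(q) = 2*q² (v(q) = (2*q)*q = 2*q²)
I(k) = √(50 + k) (I(k) = √(k + 2*(-5)²) = √(k + 2*25) = √(k + 50) = √(50 + k))
-43031 - P(I(n)) = -43031 - √(50 + 3/2) = -43031 - √(103/2) = -43031 - √206/2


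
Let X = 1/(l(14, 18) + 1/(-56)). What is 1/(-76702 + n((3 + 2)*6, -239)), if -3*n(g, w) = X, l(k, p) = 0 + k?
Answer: -2349/180173054 ≈ -1.3037e-5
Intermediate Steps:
l(k, p) = k
X = 56/783 (X = 1/(14 + 1/(-56)) = 1/(14 - 1/56) = 1/(783/56) = 56/783 ≈ 0.071520)
n(g, w) = -56/2349 (n(g, w) = -⅓*56/783 = -56/2349)
1/(-76702 + n((3 + 2)*6, -239)) = 1/(-76702 - 56/2349) = 1/(-180173054/2349) = -2349/180173054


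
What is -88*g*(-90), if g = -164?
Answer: -1298880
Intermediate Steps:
-88*g*(-90) = -88*(-164)*(-90) = 14432*(-90) = -1298880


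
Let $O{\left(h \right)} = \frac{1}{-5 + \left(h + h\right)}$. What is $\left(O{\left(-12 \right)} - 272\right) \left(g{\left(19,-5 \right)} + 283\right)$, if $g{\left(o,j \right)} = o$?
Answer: $- \frac{2382478}{29} \approx -82154.0$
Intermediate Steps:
$O{\left(h \right)} = \frac{1}{-5 + 2 h}$
$\left(O{\left(-12 \right)} - 272\right) \left(g{\left(19,-5 \right)} + 283\right) = \left(\frac{1}{-5 + 2 \left(-12\right)} - 272\right) \left(19 + 283\right) = \left(\frac{1}{-5 - 24} - 272\right) 302 = \left(\frac{1}{-29} - 272\right) 302 = \left(- \frac{1}{29} - 272\right) 302 = \left(- \frac{7889}{29}\right) 302 = - \frac{2382478}{29}$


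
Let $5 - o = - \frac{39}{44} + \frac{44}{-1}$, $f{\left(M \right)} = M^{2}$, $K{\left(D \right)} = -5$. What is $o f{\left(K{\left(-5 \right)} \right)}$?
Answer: $\frac{54875}{44} \approx 1247.2$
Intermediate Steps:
$o = \frac{2195}{44}$ ($o = 5 - \left(- \frac{39}{44} + \frac{44}{-1}\right) = 5 - \left(\left(-39\right) \frac{1}{44} + 44 \left(-1\right)\right) = 5 - \left(- \frac{39}{44} - 44\right) = 5 - - \frac{1975}{44} = 5 + \frac{1975}{44} = \frac{2195}{44} \approx 49.886$)
$o f{\left(K{\left(-5 \right)} \right)} = \frac{2195 \left(-5\right)^{2}}{44} = \frac{2195}{44} \cdot 25 = \frac{54875}{44}$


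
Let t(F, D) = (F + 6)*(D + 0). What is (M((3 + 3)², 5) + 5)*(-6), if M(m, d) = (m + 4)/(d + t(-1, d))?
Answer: -38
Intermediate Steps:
t(F, D) = D*(6 + F) (t(F, D) = (6 + F)*D = D*(6 + F))
M(m, d) = (4 + m)/(6*d) (M(m, d) = (m + 4)/(d + d*(6 - 1)) = (4 + m)/(d + d*5) = (4 + m)/(d + 5*d) = (4 + m)/((6*d)) = (4 + m)*(1/(6*d)) = (4 + m)/(6*d))
(M((3 + 3)², 5) + 5)*(-6) = ((⅙)*(4 + (3 + 3)²)/5 + 5)*(-6) = ((⅙)*(⅕)*(4 + 6²) + 5)*(-6) = ((⅙)*(⅕)*(4 + 36) + 5)*(-6) = ((⅙)*(⅕)*40 + 5)*(-6) = (4/3 + 5)*(-6) = (19/3)*(-6) = -38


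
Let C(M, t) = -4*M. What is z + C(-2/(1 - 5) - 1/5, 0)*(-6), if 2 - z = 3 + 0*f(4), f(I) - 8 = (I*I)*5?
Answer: 31/5 ≈ 6.2000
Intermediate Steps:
f(I) = 8 + 5*I² (f(I) = 8 + (I*I)*5 = 8 + I²*5 = 8 + 5*I²)
z = -1 (z = 2 - (3 + 0*(8 + 5*4²)) = 2 - (3 + 0*(8 + 5*16)) = 2 - (3 + 0*(8 + 80)) = 2 - (3 + 0*88) = 2 - (3 + 0) = 2 - 1*3 = 2 - 3 = -1)
z + C(-2/(1 - 5) - 1/5, 0)*(-6) = -1 - 4*(-2/(1 - 5) - 1/5)*(-6) = -1 - 4*(-2/(-4) - 1*⅕)*(-6) = -1 - 4*(-2*(-¼) - ⅕)*(-6) = -1 - 4*(½ - ⅕)*(-6) = -1 - 4*3/10*(-6) = -1 - 6/5*(-6) = -1 + 36/5 = 31/5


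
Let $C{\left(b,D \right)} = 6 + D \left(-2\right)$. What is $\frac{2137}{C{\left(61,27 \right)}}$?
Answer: $- \frac{2137}{48} \approx -44.521$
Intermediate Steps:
$C{\left(b,D \right)} = 6 - 2 D$
$\frac{2137}{C{\left(61,27 \right)}} = \frac{2137}{6 - 54} = \frac{2137}{-48} = 2137 \left(- \frac{1}{48}\right) = - \frac{2137}{48}$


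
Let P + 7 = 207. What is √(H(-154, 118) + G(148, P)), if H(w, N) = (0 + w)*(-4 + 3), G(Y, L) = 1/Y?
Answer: √843341/74 ≈ 12.410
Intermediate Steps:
P = 200 (P = -7 + 207 = 200)
H(w, N) = -w (H(w, N) = w*(-1) = -w)
√(H(-154, 118) + G(148, P)) = √(-1*(-154) + 1/148) = √(154 + 1/148) = √(22793/148) = √843341/74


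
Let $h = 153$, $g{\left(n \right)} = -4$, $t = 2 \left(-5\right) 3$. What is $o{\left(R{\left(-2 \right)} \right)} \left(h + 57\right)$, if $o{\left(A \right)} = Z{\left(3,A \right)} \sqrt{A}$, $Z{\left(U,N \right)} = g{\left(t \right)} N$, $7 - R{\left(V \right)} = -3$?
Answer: $- 8400 \sqrt{10} \approx -26563.0$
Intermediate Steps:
$t = -30$ ($t = \left(-10\right) 3 = -30$)
$R{\left(V \right)} = 10$ ($R{\left(V \right)} = 7 - -3 = 7 + 3 = 10$)
$Z{\left(U,N \right)} = - 4 N$
$o{\left(A \right)} = - 4 A^{\frac{3}{2}}$ ($o{\left(A \right)} = - 4 A \sqrt{A} = - 4 A^{\frac{3}{2}}$)
$o{\left(R{\left(-2 \right)} \right)} \left(h + 57\right) = - 4 \cdot 10^{\frac{3}{2}} \left(153 + 57\right) = - 4 \cdot 10 \sqrt{10} \cdot 210 = - 40 \sqrt{10} \cdot 210 = - 8400 \sqrt{10}$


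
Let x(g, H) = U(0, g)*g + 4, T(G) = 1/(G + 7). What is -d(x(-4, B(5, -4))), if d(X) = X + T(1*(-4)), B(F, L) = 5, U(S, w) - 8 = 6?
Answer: 155/3 ≈ 51.667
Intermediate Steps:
U(S, w) = 14 (U(S, w) = 8 + 6 = 14)
T(G) = 1/(7 + G)
x(g, H) = 4 + 14*g (x(g, H) = 14*g + 4 = 4 + 14*g)
d(X) = ⅓ + X (d(X) = X + 1/(7 + 1*(-4)) = X + 1/(7 - 4) = X + 1/3 = X + ⅓ = ⅓ + X)
-d(x(-4, B(5, -4))) = -(⅓ + (4 + 14*(-4))) = -(⅓ + (4 - 56)) = -(⅓ - 52) = -1*(-155/3) = 155/3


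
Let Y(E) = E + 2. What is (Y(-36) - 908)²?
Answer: 887364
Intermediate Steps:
Y(E) = 2 + E
(Y(-36) - 908)² = ((2 - 36) - 908)² = (-34 - 908)² = (-942)² = 887364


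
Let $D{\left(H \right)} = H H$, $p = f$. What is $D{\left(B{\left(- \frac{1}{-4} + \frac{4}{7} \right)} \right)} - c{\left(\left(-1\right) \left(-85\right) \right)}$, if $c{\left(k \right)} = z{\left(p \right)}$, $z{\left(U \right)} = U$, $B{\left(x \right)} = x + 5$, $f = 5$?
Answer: $\frac{22649}{784} \approx 28.889$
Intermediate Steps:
$B{\left(x \right)} = 5 + x$
$p = 5$
$D{\left(H \right)} = H^{2}$
$c{\left(k \right)} = 5$
$D{\left(B{\left(- \frac{1}{-4} + \frac{4}{7} \right)} \right)} - c{\left(\left(-1\right) \left(-85\right) \right)} = \left(5 + \left(- \frac{1}{-4} + \frac{4}{7}\right)\right)^{2} - 5 = \left(5 + \left(\left(-1\right) \left(- \frac{1}{4}\right) + 4 \cdot \frac{1}{7}\right)\right)^{2} - 5 = \left(5 + \left(\frac{1}{4} + \frac{4}{7}\right)\right)^{2} - 5 = \left(5 + \frac{23}{28}\right)^{2} - 5 = \left(\frac{163}{28}\right)^{2} - 5 = \frac{26569}{784} - 5 = \frac{22649}{784}$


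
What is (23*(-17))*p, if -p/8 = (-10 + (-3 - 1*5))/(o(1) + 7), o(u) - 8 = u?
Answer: -3519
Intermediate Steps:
o(u) = 8 + u
p = 9 (p = -8*(-10 + (-3 - 1*5))/((8 + 1) + 7) = -8*(-10 + (-3 - 5))/(9 + 7) = -8*(-10 - 8)/16 = -(-144)/16 = -8*(-9/8) = 9)
(23*(-17))*p = (23*(-17))*9 = -391*9 = -3519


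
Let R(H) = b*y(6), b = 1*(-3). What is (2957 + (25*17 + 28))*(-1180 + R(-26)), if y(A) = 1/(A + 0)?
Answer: -4025505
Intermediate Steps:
y(A) = 1/A
b = -3
R(H) = -½ (R(H) = -3/6 = -3*⅙ = -½)
(2957 + (25*17 + 28))*(-1180 + R(-26)) = (2957 + (25*17 + 28))*(-1180 - ½) = (2957 + (425 + 28))*(-2361/2) = (2957 + 453)*(-2361/2) = 3410*(-2361/2) = -4025505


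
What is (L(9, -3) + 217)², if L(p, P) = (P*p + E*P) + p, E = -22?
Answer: 70225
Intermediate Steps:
L(p, P) = p - 22*P + P*p (L(p, P) = (P*p - 22*P) + p = (-22*P + P*p) + p = p - 22*P + P*p)
(L(9, -3) + 217)² = ((9 - 22*(-3) - 3*9) + 217)² = ((9 + 66 - 27) + 217)² = (48 + 217)² = 265² = 70225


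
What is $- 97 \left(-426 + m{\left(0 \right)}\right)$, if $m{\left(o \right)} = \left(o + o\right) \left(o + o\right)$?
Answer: $41322$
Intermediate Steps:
$m{\left(o \right)} = 4 o^{2}$ ($m{\left(o \right)} = 2 o 2 o = 4 o^{2}$)
$- 97 \left(-426 + m{\left(0 \right)}\right) = - 97 \left(-426 + 4 \cdot 0^{2}\right) = - 97 \left(-426 + 4 \cdot 0\right) = - 97 \left(-426 + 0\right) = \left(-97\right) \left(-426\right) = 41322$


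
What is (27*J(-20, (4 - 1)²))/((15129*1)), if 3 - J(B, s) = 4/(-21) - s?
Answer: 256/11767 ≈ 0.021756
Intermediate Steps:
J(B, s) = 67/21 + s (J(B, s) = 3 - (4/(-21) - s) = 3 - (4*(-1/21) - s) = 3 - (-4/21 - s) = 3 + (4/21 + s) = 67/21 + s)
(27*J(-20, (4 - 1)²))/((15129*1)) = (27*(67/21 + (4 - 1)²))/((15129*1)) = (27*(67/21 + 3²))/15129 = (27*(67/21 + 9))*(1/15129) = (27*(256/21))*(1/15129) = (2304/7)*(1/15129) = 256/11767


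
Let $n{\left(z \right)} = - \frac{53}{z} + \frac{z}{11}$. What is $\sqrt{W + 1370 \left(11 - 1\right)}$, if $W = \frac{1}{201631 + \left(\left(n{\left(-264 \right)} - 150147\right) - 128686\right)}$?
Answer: $\frac{34 \sqrt{4926011368472291}}{20387611} \approx 117.05$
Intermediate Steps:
$n{\left(z \right)} = - \frac{53}{z} + \frac{z}{11}$ ($n{\left(z \right)} = - \frac{53}{z} + z \frac{1}{11} = - \frac{53}{z} + \frac{z}{11}$)
$W = - \frac{264}{20387611}$ ($W = \frac{1}{201631 - \frac{73618195}{264}} = \frac{1}{- \frac{20387611}{264}} = - \frac{264}{20387611} \approx -1.2949 \cdot 10^{-5}$)
$\sqrt{W + 1370 \left(11 - 1\right)} = \sqrt{- \frac{264}{20387611} + 1370 \left(11 - 1\right)} = \sqrt{- \frac{264}{20387611} + 1370 \cdot 10} = \sqrt{- \frac{264}{20387611} + 13700} = \sqrt{\frac{279310270436}{20387611}} = \frac{34 \sqrt{4926011368472291}}{20387611}$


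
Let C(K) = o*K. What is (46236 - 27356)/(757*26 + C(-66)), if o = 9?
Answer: 1180/1193 ≈ 0.98910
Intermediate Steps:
C(K) = 9*K
(46236 - 27356)/(757*26 + C(-66)) = (46236 - 27356)/(757*26 + 9*(-66)) = 18880/(19682 - 594) = 18880/19088 = 18880*(1/19088) = 1180/1193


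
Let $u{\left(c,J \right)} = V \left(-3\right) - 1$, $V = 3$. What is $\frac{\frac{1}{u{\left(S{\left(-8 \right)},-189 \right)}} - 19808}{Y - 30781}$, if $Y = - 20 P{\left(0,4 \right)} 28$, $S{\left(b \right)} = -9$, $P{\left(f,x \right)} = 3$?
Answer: $\frac{15237}{24970} \approx 0.61021$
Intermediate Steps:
$u{\left(c,J \right)} = -10$ ($u{\left(c,J \right)} = 3 \left(-3\right) - 1 = -9 - 1 = -10$)
$Y = -1680$ ($Y = \left(-20\right) 3 \cdot 28 = \left(-60\right) 28 = -1680$)
$\frac{\frac{1}{u{\left(S{\left(-8 \right)},-189 \right)}} - 19808}{Y - 30781} = \frac{\frac{1}{-10} - 19808}{-1680 - 30781} = \frac{- \frac{1}{10} - 19808}{-32461} = \left(- \frac{198081}{10}\right) \left(- \frac{1}{32461}\right) = \frac{15237}{24970}$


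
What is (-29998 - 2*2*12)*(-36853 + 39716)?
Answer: -86021698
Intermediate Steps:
(-29998 - 2*2*12)*(-36853 + 39716) = (-29998 - 4*12)*2863 = (-29998 - 48)*2863 = -30046*2863 = -86021698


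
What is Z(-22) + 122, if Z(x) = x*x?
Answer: 606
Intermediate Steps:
Z(x) = x²
Z(-22) + 122 = (-22)² + 122 = 484 + 122 = 606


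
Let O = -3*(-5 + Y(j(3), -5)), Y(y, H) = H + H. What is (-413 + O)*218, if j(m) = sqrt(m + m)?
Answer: -80224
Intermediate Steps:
j(m) = sqrt(2)*sqrt(m) (j(m) = sqrt(2*m) = sqrt(2)*sqrt(m))
Y(y, H) = 2*H
O = 45 (O = -3*(-5 + 2*(-5)) = -3*(-5 - 10) = -3*(-15) = 45)
(-413 + O)*218 = (-413 + 45)*218 = -368*218 = -80224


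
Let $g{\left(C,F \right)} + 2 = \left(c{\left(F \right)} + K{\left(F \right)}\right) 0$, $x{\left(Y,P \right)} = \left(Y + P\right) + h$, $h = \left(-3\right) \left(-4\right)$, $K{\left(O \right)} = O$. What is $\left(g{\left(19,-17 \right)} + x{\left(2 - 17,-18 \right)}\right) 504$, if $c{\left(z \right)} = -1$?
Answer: $-11592$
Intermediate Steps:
$h = 12$
$x{\left(Y,P \right)} = 12 + P + Y$ ($x{\left(Y,P \right)} = \left(Y + P\right) + 12 = \left(P + Y\right) + 12 = 12 + P + Y$)
$g{\left(C,F \right)} = -2$ ($g{\left(C,F \right)} = -2 + \left(-1 + F\right) 0 = -2 + 0 = -2$)
$\left(g{\left(19,-17 \right)} + x{\left(2 - 17,-18 \right)}\right) 504 = \left(-2 + \left(12 - 18 + \left(2 - 17\right)\right)\right) 504 = \left(-2 - 21\right) 504 = \left(-23\right) 504 = -11592$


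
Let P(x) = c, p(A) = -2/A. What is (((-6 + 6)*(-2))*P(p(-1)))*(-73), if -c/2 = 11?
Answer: 0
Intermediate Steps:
c = -22 (c = -2*11 = -22)
P(x) = -22
(((-6 + 6)*(-2))*P(p(-1)))*(-73) = (((-6 + 6)*(-2))*(-22))*(-73) = ((0*(-2))*(-22))*(-73) = (0*(-22))*(-73) = 0*(-73) = 0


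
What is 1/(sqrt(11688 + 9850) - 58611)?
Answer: -58611/3435227783 - 11*sqrt(178)/3435227783 ≈ -1.7104e-5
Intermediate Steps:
1/(sqrt(11688 + 9850) - 58611) = 1/(sqrt(21538) - 58611) = 1/(11*sqrt(178) - 58611) = 1/(-58611 + 11*sqrt(178))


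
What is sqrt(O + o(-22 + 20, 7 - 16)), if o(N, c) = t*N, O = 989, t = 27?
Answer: sqrt(935) ≈ 30.578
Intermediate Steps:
o(N, c) = 27*N
sqrt(O + o(-22 + 20, 7 - 16)) = sqrt(989 + 27*(-22 + 20)) = sqrt(989 + 27*(-2)) = sqrt(989 - 54) = sqrt(935)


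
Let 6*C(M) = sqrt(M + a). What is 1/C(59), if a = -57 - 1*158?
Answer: -I*sqrt(39)/13 ≈ -0.48038*I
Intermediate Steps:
a = -215 (a = -57 - 158 = -215)
C(M) = sqrt(-215 + M)/6 (C(M) = sqrt(M - 215)/6 = sqrt(-215 + M)/6)
1/C(59) = 1/(sqrt(-215 + 59)/6) = 1/(sqrt(-156)/6) = 1/((2*I*sqrt(39))/6) = 1/(I*sqrt(39)/3) = -I*sqrt(39)/13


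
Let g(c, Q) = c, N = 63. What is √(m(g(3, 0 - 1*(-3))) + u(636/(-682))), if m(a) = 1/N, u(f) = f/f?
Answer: 8*√7/21 ≈ 1.0079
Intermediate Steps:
u(f) = 1
m(a) = 1/63
√(m(g(3, 0 - 1*(-3))) + u(636/(-682))) = √(1/63 + 1) = √(64/63) = 8*√7/21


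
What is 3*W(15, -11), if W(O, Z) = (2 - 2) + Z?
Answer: -33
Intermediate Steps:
W(O, Z) = Z (W(O, Z) = 0 + Z = Z)
3*W(15, -11) = 3*(-11) = -33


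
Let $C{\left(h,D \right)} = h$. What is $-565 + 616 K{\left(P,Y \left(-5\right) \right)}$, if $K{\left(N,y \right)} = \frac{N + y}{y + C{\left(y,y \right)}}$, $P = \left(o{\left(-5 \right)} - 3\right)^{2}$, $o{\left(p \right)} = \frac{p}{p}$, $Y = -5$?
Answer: $- \frac{5193}{25} \approx -207.72$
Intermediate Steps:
$o{\left(p \right)} = 1$
$P = 4$ ($P = \left(1 - 3\right)^{2} = \left(-2\right)^{2} = 4$)
$K{\left(N,y \right)} = \frac{N + y}{2 y}$ ($K{\left(N,y \right)} = \frac{N + y}{y + y} = \frac{N + y}{2 y}$)
$-565 + 616 K{\left(P,Y \left(-5\right) \right)} = -565 + 616 \frac{4 - -25}{2 \left(\left(-5\right) \left(-5\right)\right)} = -565 + 616 \frac{4 + 25}{2 \cdot 25} = -565 + 616 \cdot \frac{1}{2} \cdot \frac{1}{25} \cdot 29 = -565 + 616 \cdot \frac{29}{50} = -565 + \frac{8932}{25} = - \frac{5193}{25}$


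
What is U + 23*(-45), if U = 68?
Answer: -967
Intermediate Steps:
U + 23*(-45) = 68 + 23*(-45) = 68 - 1035 = -967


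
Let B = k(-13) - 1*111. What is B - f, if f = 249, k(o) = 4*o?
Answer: -412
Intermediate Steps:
B = -163 (B = 4*(-13) - 1*111 = -52 - 111 = -163)
B - f = -163 - 1*249 = -163 - 249 = -412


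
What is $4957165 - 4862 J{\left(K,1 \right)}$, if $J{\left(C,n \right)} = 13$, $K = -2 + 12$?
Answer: $4893959$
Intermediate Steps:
$K = 10$
$4957165 - 4862 J{\left(K,1 \right)} = 4957165 - 63206 = 4893959$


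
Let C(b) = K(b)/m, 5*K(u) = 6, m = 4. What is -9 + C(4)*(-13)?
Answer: -129/10 ≈ -12.900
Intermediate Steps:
K(u) = 6/5 (K(u) = (⅕)*6 = 6/5)
C(b) = 3/10 (C(b) = (6/5)/4 = (6/5)*(¼) = 3/10)
-9 + C(4)*(-13) = -9 + (3/10)*(-13) = -9 - 39/10 = -129/10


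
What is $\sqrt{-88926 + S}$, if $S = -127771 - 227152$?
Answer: $i \sqrt{443849} \approx 666.22 i$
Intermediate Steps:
$S = -354923$
$\sqrt{-88926 + S} = \sqrt{-88926 - 354923} = \sqrt{-443849} = i \sqrt{443849}$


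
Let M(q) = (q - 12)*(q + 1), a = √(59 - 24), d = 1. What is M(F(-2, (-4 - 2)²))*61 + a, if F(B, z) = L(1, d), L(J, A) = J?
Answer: -1342 + √35 ≈ -1336.1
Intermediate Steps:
a = √35 ≈ 5.9161
F(B, z) = 1
M(q) = (1 + q)*(-12 + q) (M(q) = (-12 + q)*(1 + q) = (1 + q)*(-12 + q))
M(F(-2, (-4 - 2)²))*61 + a = (-12 + 1² - 11*1)*61 + √35 = (-12 + 1 - 11)*61 + √35 = -22*61 + √35 = -1342 + √35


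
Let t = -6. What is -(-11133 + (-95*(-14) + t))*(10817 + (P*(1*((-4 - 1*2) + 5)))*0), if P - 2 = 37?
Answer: 106103953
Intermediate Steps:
P = 39 (P = 2 + 37 = 39)
-(-11133 + (-95*(-14) + t))*(10817 + (P*(1*((-4 - 1*2) + 5)))*0) = -(-11133 + (-95*(-14) - 6))*(10817 + (39*(1*((-4 - 1*2) + 5)))*0) = -(-11133 + (1330 - 6))*(10817 + (39*(1*((-4 - 2) + 5)))*0) = -(-11133 + 1324)*(10817 + (39*(1*(-6 + 5)))*0) = -(-9809)*(10817 + (39*(1*(-1)))*0) = -(-9809)*(10817 + (39*(-1))*0) = -(-9809)*(10817 - 39*0) = -(-9809)*(10817 + 0) = -(-9809)*10817 = -1*(-106103953) = 106103953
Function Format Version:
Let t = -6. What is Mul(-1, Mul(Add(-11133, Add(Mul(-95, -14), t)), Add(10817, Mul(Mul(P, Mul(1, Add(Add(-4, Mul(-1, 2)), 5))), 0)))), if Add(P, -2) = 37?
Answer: 106103953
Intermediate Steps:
P = 39 (P = Add(2, 37) = 39)
Mul(-1, Mul(Add(-11133, Add(Mul(-95, -14), t)), Add(10817, Mul(Mul(P, Mul(1, Add(Add(-4, Mul(-1, 2)), 5))), 0)))) = Mul(-1, Mul(Add(-11133, Add(Mul(-95, -14), -6)), Add(10817, Mul(Mul(39, Mul(1, Add(Add(-4, Mul(-1, 2)), 5))), 0)))) = Mul(-1, Mul(Add(-11133, Add(1330, -6)), Add(10817, Mul(Mul(39, Mul(1, Add(Add(-4, -2), 5))), 0)))) = Mul(-1, Mul(Add(-11133, 1324), Add(10817, Mul(Mul(39, Mul(1, Add(-6, 5))), 0)))) = Mul(-1, Mul(-9809, Add(10817, Mul(Mul(39, Mul(1, -1)), 0)))) = Mul(-1, Mul(-9809, Add(10817, Mul(Mul(39, -1), 0)))) = Mul(-1, Mul(-9809, Add(10817, Mul(-39, 0)))) = Mul(-1, Mul(-9809, Add(10817, 0))) = Mul(-1, Mul(-9809, 10817)) = Mul(-1, -106103953) = 106103953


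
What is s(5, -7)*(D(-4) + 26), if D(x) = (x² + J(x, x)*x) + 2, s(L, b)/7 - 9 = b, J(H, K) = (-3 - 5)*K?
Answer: -1176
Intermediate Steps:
J(H, K) = -8*K
s(L, b) = 63 + 7*b
D(x) = 2 - 7*x² (D(x) = (x² + (-8*x)*x) + 2 = (x² - 8*x²) + 2 = -7*x² + 2 = 2 - 7*x²)
s(5, -7)*(D(-4) + 26) = (63 + 7*(-7))*((2 - 7*(-4)²) + 26) = (63 - 49)*((2 - 7*16) + 26) = 14*((2 - 112) + 26) = 14*(-110 + 26) = 14*(-84) = -1176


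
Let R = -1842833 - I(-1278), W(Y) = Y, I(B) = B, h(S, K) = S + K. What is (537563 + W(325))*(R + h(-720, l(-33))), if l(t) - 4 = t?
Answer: -990953213952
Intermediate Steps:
l(t) = 4 + t
h(S, K) = K + S
R = -1841555 (R = -1842833 - 1*(-1278) = -1842833 + 1278 = -1841555)
(537563 + W(325))*(R + h(-720, l(-33))) = (537563 + 325)*(-1841555 + ((4 - 33) - 720)) = 537888*(-1841555 + (-29 - 720)) = 537888*(-1841555 - 749) = 537888*(-1842304) = -990953213952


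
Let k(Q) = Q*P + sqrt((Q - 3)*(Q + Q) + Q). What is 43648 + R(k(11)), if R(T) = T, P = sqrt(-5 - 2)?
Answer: 43648 + sqrt(187) + 11*I*sqrt(7) ≈ 43662.0 + 29.103*I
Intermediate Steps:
P = I*sqrt(7) (P = sqrt(-7) = I*sqrt(7) ≈ 2.6458*I)
k(Q) = sqrt(Q + 2*Q*(-3 + Q)) + I*Q*sqrt(7) (k(Q) = Q*(I*sqrt(7)) + sqrt((Q - 3)*(Q + Q) + Q) = I*Q*sqrt(7) + sqrt((-3 + Q)*(2*Q) + Q) = I*Q*sqrt(7) + sqrt(2*Q*(-3 + Q) + Q) = I*Q*sqrt(7) + sqrt(Q + 2*Q*(-3 + Q)) = sqrt(Q + 2*Q*(-3 + Q)) + I*Q*sqrt(7))
43648 + R(k(11)) = 43648 + (sqrt(11*(-5 + 2*11)) + I*11*sqrt(7)) = 43648 + (sqrt(11*(-5 + 22)) + 11*I*sqrt(7)) = 43648 + (sqrt(11*17) + 11*I*sqrt(7)) = 43648 + (sqrt(187) + 11*I*sqrt(7)) = 43648 + sqrt(187) + 11*I*sqrt(7)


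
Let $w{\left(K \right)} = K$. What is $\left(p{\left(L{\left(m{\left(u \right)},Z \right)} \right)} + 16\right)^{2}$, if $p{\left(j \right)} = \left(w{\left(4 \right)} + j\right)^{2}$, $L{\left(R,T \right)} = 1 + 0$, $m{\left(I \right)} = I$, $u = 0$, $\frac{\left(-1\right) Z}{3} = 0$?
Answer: $1681$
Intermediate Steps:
$Z = 0$ ($Z = \left(-3\right) 0 = 0$)
$L{\left(R,T \right)} = 1$
$p{\left(j \right)} = \left(4 + j\right)^{2}$
$\left(p{\left(L{\left(m{\left(u \right)},Z \right)} \right)} + 16\right)^{2} = \left(\left(4 + 1\right)^{2} + 16\right)^{2} = \left(5^{2} + 16\right)^{2} = \left(25 + 16\right)^{2} = 41^{2} = 1681$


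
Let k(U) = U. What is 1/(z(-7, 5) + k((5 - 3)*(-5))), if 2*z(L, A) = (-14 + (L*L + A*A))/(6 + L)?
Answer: -1/40 ≈ -0.025000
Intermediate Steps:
z(L, A) = (-14 + A² + L²)/(2*(6 + L)) (z(L, A) = ((-14 + (L*L + A*A))/(6 + L))/2 = ((-14 + (L² + A²))/(6 + L))/2 = ((-14 + (A² + L²))/(6 + L))/2 = ((-14 + A² + L²)/(6 + L))/2 = (-14 + A² + L²)/(2*(6 + L)))
1/(z(-7, 5) + k((5 - 3)*(-5))) = 1/((-14 + 5² + (-7)²)/(2*(6 - 7)) + (5 - 3)*(-5)) = 1/((½)*(-14 + 25 + 49)/(-1) + 2*(-5)) = 1/((½)*(-1)*60 - 10) = 1/(-30 - 10) = 1/(-40) = -1/40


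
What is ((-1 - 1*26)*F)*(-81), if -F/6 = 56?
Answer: -734832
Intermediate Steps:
F = -336 (F = -6*56 = -336)
((-1 - 1*26)*F)*(-81) = ((-1 - 1*26)*(-336))*(-81) = ((-1 - 26)*(-336))*(-81) = -27*(-336)*(-81) = 9072*(-81) = -734832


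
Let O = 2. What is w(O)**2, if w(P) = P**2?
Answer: 16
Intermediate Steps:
w(O)**2 = (2**2)**2 = 4**2 = 16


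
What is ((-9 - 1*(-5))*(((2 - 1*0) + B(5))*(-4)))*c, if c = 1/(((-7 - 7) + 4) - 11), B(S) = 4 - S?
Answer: -16/21 ≈ -0.76190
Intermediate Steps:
c = -1/21 (c = 1/((-14 + 4) - 11) = 1/(-10 - 11) = 1/(-21) = -1/21 ≈ -0.047619)
((-9 - 1*(-5))*(((2 - 1*0) + B(5))*(-4)))*c = ((-9 - 1*(-5))*(((2 - 1*0) + (4 - 1*5))*(-4)))*(-1/21) = ((-9 + 5)*(((2 + 0) + (4 - 5))*(-4)))*(-1/21) = -4*(2 - 1)*(-4)*(-1/21) = -4*(-4)*(-1/21) = 16*(-1/21) = -16/21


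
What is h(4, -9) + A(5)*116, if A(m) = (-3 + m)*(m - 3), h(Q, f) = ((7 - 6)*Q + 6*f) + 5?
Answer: 419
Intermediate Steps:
h(Q, f) = 5 + Q + 6*f (h(Q, f) = (1*Q + 6*f) + 5 = (Q + 6*f) + 5 = 5 + Q + 6*f)
A(m) = (-3 + m)**2 (A(m) = (-3 + m)*(-3 + m) = (-3 + m)**2)
h(4, -9) + A(5)*116 = (5 + 4 + 6*(-9)) + (-3 + 5)**2*116 = (5 + 4 - 54) + 2**2*116 = -45 + 4*116 = -45 + 464 = 419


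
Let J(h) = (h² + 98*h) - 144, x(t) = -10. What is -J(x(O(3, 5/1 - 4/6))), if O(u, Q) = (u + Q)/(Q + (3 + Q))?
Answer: 1024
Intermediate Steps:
O(u, Q) = (Q + u)/(3 + 2*Q)
J(h) = -144 + h² + 98*h
-J(x(O(3, 5/1 - 4/6))) = -(-144 + (-10)² + 98*(-10)) = -(-144 + 100 - 980) = -1*(-1024) = 1024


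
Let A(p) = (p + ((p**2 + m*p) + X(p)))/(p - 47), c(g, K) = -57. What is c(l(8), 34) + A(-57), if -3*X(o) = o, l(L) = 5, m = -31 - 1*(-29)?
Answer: -9253/104 ≈ -88.971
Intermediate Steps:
m = -2 (m = -31 + 29 = -2)
X(o) = -o/3
A(p) = (p**2 - 4*p/3)/(-47 + p) (A(p) = (p + ((p**2 - 2*p) - p/3))/(p - 47) = (p + (p**2 - 7*p/3))/(-47 + p) = (p**2 - 4*p/3)/(-47 + p))
c(l(8), 34) + A(-57) = -57 + (1/3)*(-57)*(-4 + 3*(-57))/(-47 - 57) = -57 + (1/3)*(-57)*(-4 - 171)/(-104) = -57 + (1/3)*(-57)*(-1/104)*(-175) = -57 - 3325/104 = -9253/104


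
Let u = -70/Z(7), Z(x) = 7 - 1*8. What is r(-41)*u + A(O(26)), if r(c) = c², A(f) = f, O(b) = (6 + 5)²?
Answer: 117791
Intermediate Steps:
O(b) = 121 (O(b) = 11² = 121)
Z(x) = -1 (Z(x) = 7 - 8 = -1)
u = 70 (u = -70/(-1) = -70*(-1) = 70)
r(-41)*u + A(O(26)) = (-41)²*70 + 121 = 1681*70 + 121 = 117670 + 121 = 117791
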